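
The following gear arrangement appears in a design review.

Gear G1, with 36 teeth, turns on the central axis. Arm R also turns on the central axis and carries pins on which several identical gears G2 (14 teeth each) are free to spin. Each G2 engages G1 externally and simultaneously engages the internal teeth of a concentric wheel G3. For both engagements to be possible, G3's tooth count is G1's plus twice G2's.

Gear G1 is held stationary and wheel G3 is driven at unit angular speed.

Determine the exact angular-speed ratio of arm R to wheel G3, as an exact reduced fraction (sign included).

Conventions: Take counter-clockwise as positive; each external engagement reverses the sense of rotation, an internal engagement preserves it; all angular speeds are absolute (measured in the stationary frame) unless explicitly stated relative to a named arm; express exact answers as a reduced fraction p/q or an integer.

class = planetary set [G3 = 36+2·14 = 64; Willis about the carrier]
ring teeth: 36 + 2·14 = 64
36(ω_sun−ω_arm) = −64(ω_ring−ω_arm),  ω_sun = 0, ω_ring = 1
36(0−ω_arm) = −64(1−ω_arm)  ⇒  100·ω_arm = 64  ⇒  ω_arm = 16/25
ω_out/ω_in = 16/25

16/25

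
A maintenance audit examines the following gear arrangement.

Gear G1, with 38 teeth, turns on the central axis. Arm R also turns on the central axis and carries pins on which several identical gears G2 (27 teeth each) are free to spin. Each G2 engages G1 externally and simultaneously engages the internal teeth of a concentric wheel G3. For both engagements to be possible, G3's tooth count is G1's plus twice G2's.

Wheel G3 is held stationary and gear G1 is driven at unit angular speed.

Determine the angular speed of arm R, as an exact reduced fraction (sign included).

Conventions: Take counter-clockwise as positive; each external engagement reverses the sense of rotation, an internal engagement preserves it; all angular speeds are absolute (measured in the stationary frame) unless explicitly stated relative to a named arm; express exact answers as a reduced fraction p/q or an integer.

topology: planetary set — G1 38T / G2 27T / G3 92T, arm = carrier (Willis)
ring teeth: 38 + 2·27 = 92
38(ω_sun−ω_arm) = −92(ω_ring−ω_arm),  ω_ring = 0, ω_sun = 1
38(1−ω_arm) = −92(0−ω_arm)  ⇒  130·ω_arm = 38  ⇒  ω_arm = 19/65
exact speed ratio = 19/65

19/65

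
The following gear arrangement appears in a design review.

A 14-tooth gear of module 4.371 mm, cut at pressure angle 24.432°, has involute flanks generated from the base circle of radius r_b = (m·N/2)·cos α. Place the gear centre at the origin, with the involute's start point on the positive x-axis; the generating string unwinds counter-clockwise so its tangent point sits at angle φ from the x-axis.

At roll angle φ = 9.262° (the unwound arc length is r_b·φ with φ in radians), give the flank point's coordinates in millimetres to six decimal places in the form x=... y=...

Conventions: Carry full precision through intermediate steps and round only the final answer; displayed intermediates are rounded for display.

class = single-mesh tooth geometry [base-circle involute, m = 4.371, 14T]
pitch radius r_p = m·N/2 = 4.371·14/2 = 30.597000
base radius r_b = r_p·cos α = 30.597000·cos 24.432° = 27.857124
roll angle φ = 9.262° = 0.16165240 rad
x = r_b·(cos φ + φ·sin φ) = 28.218724
y = r_b·(sin φ − φ·cos φ) = 0.039122

x=28.218724 y=0.039122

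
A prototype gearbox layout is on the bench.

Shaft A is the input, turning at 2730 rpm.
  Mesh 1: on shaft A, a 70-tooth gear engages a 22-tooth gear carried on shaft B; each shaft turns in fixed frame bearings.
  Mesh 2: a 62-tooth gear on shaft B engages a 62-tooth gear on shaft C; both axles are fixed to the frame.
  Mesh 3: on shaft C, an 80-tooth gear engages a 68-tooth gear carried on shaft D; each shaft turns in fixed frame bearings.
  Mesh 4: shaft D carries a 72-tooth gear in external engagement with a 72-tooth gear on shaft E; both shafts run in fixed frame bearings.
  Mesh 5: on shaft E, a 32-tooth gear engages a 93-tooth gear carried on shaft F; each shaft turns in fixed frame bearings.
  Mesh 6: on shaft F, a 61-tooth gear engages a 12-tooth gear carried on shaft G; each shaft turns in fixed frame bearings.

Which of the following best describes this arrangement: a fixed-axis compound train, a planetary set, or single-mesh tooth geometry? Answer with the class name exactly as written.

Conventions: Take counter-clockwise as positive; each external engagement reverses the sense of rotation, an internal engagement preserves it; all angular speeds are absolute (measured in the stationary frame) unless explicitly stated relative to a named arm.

6-mesh fixed-axis compound train (all bearings frame-fixed)
classification: fixed-axis compound train

fixed-axis compound train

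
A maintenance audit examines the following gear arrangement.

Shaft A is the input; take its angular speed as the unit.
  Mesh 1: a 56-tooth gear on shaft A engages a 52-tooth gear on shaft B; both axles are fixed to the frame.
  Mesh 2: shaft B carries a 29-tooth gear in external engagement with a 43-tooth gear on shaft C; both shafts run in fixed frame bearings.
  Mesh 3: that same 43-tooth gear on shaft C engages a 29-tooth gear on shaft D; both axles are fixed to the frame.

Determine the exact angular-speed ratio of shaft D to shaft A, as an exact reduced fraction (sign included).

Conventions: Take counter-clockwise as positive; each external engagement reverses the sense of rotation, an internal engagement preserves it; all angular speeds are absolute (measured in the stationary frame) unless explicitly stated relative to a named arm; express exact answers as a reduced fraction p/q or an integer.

-14/13

class = fixed-axis compound train [3 meshes; 3 ratios multiply, 3 sense flips]
mesh 1 [56T→52T]: running ratio 14/13, sense −
mesh 2 [29T→43T]: running ratio 406/559, sense +
mesh 3 [43T→29T]: running ratio 14/13, sense −
ω_out/ω_in = -14/13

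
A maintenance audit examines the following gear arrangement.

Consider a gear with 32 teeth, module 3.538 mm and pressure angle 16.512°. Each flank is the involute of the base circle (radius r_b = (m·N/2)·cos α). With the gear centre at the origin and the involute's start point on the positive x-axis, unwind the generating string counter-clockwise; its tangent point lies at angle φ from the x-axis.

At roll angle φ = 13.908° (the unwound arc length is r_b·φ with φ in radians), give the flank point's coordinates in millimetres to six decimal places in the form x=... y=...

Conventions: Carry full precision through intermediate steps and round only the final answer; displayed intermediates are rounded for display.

x=55.848998 y=0.257236

single-mesh involute tooth geometry (32T wheel at module 3.538)
pitch radius r_p = m·N/2 = 3.538·32/2 = 56.608000
base radius r_b = r_p·cos α = 56.608000·cos 16.512° = 54.273499
roll angle φ = 13.908° = 0.24274039 rad
x = r_b·(cos φ + φ·sin φ) = 55.848998
y = r_b·(sin φ − φ·cos φ) = 0.257236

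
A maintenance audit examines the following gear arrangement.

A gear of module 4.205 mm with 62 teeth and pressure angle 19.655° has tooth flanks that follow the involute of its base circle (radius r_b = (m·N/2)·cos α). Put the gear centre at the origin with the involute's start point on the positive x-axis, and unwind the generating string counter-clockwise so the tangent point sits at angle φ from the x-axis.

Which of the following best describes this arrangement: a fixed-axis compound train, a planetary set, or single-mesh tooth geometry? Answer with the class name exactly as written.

topology: single-mesh involute geometry — m = 4.205, N = 62
classification: single-mesh tooth geometry

single-mesh tooth geometry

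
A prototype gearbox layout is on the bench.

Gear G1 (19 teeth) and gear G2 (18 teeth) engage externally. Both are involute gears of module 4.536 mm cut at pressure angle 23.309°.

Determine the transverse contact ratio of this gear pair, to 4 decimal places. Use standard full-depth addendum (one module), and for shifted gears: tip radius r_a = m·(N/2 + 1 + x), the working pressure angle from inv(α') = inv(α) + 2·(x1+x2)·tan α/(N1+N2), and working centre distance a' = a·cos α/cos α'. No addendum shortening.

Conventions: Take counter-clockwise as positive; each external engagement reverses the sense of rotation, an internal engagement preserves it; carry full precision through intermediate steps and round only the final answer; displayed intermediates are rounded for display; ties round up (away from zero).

1.4386

single-mesh involute tooth geometry (19T engaging 18T at module 4.536)
base radii: r_b1 = 39.575014, r_b2 = 37.492118
tip radii: r_a1 = 47.628000, r_a2 = 45.360000
no profile shift: α' = α, a' = a
action lengths: √(r_a1²−r_b1²) = 26.499900, √(r_a2²−r_b2²) = 25.531758
base pitch p_b = π·m·cos α = 13.087218
CR = (26.499900 + 25.531758 − 83.916000·sin 23.30900°)/13.087218 = 1.438576
contact ratio ≈ 1.4386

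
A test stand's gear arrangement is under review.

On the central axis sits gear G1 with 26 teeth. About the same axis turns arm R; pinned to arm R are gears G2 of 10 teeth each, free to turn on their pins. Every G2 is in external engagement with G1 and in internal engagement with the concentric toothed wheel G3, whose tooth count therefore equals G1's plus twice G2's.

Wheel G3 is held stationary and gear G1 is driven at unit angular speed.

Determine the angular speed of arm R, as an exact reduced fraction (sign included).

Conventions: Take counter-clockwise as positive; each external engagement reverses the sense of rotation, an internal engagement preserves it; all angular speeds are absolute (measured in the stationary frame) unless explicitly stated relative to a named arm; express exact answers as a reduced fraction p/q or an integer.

13/36

topology: planetary set — G1 26T / G2 10T / G3 46T, arm = carrier (Willis)
ring teeth: 26 + 2·10 = 46
26(ω_sun−ω_arm) = −46(ω_ring−ω_arm),  ω_ring = 0, ω_sun = 1
26(1−ω_arm) = −46(0−ω_arm)  ⇒  72·ω_arm = 26  ⇒  ω_arm = 13/36
exact speed ratio = 13/36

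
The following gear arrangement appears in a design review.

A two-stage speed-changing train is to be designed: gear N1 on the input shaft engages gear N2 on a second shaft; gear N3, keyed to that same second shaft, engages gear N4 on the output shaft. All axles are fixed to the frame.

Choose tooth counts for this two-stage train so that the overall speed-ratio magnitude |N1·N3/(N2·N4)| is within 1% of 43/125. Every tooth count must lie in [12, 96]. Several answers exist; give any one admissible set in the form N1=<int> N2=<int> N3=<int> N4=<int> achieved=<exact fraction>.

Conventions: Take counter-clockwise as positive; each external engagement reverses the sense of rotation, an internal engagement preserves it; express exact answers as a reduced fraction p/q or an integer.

N1=12 N2=20 N3=43 N4=75 achieved=43/125

class = fixed-axis compound train [2-stage, 43/125 wanted]
target = 43/125 in lowest terms: an exact hit needs N1·N3 = k·43 and N2·N4 = k·125 for one integer k, every count in [12, 96]; additionally prefer no 1:1 stage (N1 ≠ N2, N3 ≠ N4)
k = 1…11: no 1:1-free in-range split of k·43 and k·125 into factor pairs; take k = 12
k = 12: N1·N3 = 516 = 12·43, N2·N4 = 1500 = 20·75
achieved = 12·43/(20·75) = 43/125; |achieved − target| = 0 ≤ 43/12500 ✓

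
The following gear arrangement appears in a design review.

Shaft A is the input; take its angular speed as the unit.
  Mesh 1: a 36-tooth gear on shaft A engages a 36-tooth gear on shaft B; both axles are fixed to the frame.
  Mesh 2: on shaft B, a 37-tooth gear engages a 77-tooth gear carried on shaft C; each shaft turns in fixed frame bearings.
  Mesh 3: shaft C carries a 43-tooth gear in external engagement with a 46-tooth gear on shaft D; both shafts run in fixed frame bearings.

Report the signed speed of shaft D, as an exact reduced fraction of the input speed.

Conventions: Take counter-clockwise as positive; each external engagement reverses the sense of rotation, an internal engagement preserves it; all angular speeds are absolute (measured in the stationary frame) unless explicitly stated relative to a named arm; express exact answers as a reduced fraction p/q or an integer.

-1591/3542

3-mesh fixed-axis compound train (all bearings frame-fixed)
mesh 1 [36T→36T]: |ω|/ω_in = 1×36/36 = 1, sense flips to −
mesh 2 [37T→77T]: |ω|/ω_in = 1×37/77 = 37/77, sense flips to +
mesh 3 [43T→46T]: |ω|/ω_in = (37/77)×43/46 = 1591/3542, sense flips to −
signed output speed (× input speed) = -1591/3542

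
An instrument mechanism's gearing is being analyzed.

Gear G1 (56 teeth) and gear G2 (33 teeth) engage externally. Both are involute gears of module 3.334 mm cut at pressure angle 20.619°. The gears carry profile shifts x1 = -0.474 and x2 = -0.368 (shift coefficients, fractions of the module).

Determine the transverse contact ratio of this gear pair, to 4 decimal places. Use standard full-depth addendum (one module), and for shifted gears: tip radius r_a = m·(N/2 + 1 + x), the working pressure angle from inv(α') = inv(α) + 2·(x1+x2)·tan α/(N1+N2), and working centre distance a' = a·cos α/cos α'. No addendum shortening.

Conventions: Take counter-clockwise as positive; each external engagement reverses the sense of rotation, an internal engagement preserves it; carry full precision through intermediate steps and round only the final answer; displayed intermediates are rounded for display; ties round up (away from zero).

class = single-mesh tooth geometry [involute pair 56T × 33T, m = 3.334]
base radii: r_b1 = 87.372133, r_b2 = 51.487150
tip radii: r_a1 = 95.105684, r_a2 = 57.118088
inv(α') = inv(20.619°) + 2·(-0.474-0.368)·tan α/(56+33) = 0.00926513  ⇒  α' = 17.14604°
a' = a·cos α / cos α' = 148.3630·cos 20.619°/cos 17.14604° = 145.317720
action lengths: √(r_a1²−r_b1²) = 37.565962, √(r_a2²−r_b2²) = 24.729524
base pitch p_b = π·m·cos α = 9.803130
CR = (37.565962 + 24.729524 − 145.317720·sin 17.14604°)/9.803130 = 1.984532
contact ratio ≈ 1.9845

1.9845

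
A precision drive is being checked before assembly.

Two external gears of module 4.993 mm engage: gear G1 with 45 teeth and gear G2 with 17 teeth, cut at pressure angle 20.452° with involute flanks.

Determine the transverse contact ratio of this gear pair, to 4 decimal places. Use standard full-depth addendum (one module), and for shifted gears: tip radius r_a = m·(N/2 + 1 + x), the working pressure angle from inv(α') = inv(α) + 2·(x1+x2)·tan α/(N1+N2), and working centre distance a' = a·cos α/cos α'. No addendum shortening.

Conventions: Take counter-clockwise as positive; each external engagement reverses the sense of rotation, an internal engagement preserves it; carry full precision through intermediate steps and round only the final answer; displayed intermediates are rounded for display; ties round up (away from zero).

1.6069

topology: single-mesh involute geometry — m = 4.993, 45T/17T pair
base radii: r_b1 = 105.261019, r_b2 = 39.765274
tip radii: r_a1 = 117.335500, r_a2 = 47.433500
no profile shift: α' = α, a' = a
action lengths: √(r_a1²−r_b1²) = 51.843394, √(r_a2²−r_b2²) = 25.858460
base pitch p_b = π·m·cos α = 14.697211
CR = (51.843394 + 25.858460 − 154.783000·sin 20.45200°)/14.697211 = 1.606916
contact ratio ≈ 1.6069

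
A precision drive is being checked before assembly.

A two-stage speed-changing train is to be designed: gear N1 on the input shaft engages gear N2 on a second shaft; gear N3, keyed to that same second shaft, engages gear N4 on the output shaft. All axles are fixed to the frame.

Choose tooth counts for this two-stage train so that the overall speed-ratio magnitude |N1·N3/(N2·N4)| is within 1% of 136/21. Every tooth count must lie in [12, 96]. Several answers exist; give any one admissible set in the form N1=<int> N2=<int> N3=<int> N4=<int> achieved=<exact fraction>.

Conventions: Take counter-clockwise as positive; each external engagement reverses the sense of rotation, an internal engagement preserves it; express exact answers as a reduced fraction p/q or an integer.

N1=16 N2=12 N3=68 N4=14 achieved=136/21

topology: fixed-axis compound train — 2 stages, target 136/21
target = 136/21 in lowest terms: an exact hit needs N1·N3 = k·136 and N2·N4 = k·21 for one integer k, every count in [12, 96]; additionally prefer no 1:1 stage (N1 ≠ N2, N3 ≠ N4)
k = 1…7: no 1:1-free in-range split of k·136 and k·21 into factor pairs; take k = 8
k = 8: N1·N3 = 1088 = 16·68, N2·N4 = 168 = 12·14
achieved = 16·68/(12·14) = 136/21; |achieved − target| = 0 ≤ 34/525 ✓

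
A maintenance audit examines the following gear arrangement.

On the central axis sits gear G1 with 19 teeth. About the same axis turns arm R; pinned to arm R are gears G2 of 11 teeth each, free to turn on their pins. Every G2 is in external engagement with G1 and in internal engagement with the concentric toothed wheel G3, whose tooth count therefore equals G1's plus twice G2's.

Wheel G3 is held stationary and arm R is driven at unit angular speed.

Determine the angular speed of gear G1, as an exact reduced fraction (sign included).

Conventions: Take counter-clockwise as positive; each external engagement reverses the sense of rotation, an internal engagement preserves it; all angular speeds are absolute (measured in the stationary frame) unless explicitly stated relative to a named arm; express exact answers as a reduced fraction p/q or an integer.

60/19

topology: planetary set — G1 19T / G2 11T / G3 41T, arm = carrier (Willis)
ring teeth: 19 + 2·11 = 41
19(ω_sun−ω_arm) = −41(ω_ring−ω_arm),  ω_ring = 0, ω_arm = 1
ω_sun = 1 − (41/19)(0−1) = 60/19
exact speed ratio = 60/19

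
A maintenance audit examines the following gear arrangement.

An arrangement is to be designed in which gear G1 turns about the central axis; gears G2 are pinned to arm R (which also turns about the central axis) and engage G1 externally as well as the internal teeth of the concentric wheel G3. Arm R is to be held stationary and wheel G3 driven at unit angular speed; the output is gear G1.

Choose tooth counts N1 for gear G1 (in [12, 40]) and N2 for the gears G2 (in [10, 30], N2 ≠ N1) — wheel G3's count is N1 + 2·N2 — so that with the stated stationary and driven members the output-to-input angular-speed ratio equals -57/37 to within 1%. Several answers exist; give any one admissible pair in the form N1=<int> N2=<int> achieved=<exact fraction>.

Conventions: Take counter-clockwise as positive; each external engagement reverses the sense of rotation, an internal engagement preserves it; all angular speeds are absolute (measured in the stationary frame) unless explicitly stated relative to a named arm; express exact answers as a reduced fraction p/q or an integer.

N1=37 N2=10 achieved=-57/37

class = planetary set [ratio -57/37 wanted; Willis about the carrier]
Willis with ω_arm = 0: ω_sun/ω_ring = −N3/N1; set equal to -57/37  ⇒  N3/N1 = −(-57/37) = 57/37
N3 = N1 + 2·N2  ⇒  N2/N1 = (N3/N1 − 1)/2 = (57/37 − 1)/2 = 10/37
smallest multiple with N1 ≥ 12 and N2 ≥ 10: k = 1  ⇒  N1 = 1·37 = 37, N2 = 1·10 = 10 (N1 ≤ 40, N2 ≤ 30, N2 ≠ N1 ✓), N3 = 37 + 2·10 = 57
check: −N3/N1 with N1 = 37, N3 = 57 gives -57/37; |achieved − target| = 0 ≤ 57/3700 ✓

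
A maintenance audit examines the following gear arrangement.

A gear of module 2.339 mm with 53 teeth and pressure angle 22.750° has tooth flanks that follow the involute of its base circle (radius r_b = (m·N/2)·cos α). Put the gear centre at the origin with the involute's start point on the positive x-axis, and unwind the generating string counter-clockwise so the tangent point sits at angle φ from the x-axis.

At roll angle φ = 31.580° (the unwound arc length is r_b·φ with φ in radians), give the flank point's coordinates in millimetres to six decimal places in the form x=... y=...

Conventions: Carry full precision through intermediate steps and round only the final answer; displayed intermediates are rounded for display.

x=65.195475 y=3.094550

single-mesh involute tooth geometry (53T wheel at module 2.339)
pitch radius r_p = m·N/2 = 2.339·53/2 = 61.983500
base radius r_b = r_p·cos α = 61.983500·cos 22.750° = 57.161244
roll angle φ = 31.580° = 0.55117498 rad
x = r_b·(cos φ + φ·sin φ) = 65.195475
y = r_b·(sin φ − φ·cos φ) = 3.094550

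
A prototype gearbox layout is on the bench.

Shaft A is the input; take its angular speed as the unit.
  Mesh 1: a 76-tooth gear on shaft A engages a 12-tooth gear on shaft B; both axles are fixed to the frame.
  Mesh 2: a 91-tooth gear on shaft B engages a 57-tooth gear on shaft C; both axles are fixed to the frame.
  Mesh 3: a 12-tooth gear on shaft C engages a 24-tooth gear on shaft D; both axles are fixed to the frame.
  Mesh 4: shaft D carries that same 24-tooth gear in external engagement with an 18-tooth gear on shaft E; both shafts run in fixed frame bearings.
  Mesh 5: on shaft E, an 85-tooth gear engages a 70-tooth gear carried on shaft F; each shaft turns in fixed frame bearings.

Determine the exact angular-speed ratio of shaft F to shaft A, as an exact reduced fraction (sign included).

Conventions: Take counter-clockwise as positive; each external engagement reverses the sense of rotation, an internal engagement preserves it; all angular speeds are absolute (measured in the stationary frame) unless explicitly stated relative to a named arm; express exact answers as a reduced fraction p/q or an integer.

class = fixed-axis compound train [5 meshes; 5 ratios multiply, 5 sense flips]
mesh 1 [76T→12T]: running ratio 19/3, sense −
mesh 2 [91T→57T]: running ratio 91/9, sense +
mesh 3 [12T→24T]: running ratio 91/18, sense −
mesh 4 [24T→18T]: running ratio 182/27, sense +
mesh 5 [85T→70T]: running ratio 221/27, sense −
ω_out/ω_in = -221/27

-221/27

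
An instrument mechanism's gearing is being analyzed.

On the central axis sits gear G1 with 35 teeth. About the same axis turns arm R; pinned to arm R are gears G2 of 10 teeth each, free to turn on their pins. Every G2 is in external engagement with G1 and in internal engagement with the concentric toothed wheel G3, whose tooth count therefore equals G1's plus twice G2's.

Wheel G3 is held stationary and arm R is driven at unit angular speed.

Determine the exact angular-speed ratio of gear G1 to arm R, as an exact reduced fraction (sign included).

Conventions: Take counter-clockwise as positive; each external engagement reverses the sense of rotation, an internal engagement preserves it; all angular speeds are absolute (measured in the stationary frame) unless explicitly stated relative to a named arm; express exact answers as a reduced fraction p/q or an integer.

recognized (axles ride arm R): planetary set, 35/10/55 teeth
ring teeth: 35 + 2·10 = 55
35(ω_sun−ω_arm) = −55(ω_ring−ω_arm),  ω_ring = 0, ω_arm = 1
ω_sun = 1 − (55/35)(0−1) = 18/7
ω_out/ω_in = 18/7

18/7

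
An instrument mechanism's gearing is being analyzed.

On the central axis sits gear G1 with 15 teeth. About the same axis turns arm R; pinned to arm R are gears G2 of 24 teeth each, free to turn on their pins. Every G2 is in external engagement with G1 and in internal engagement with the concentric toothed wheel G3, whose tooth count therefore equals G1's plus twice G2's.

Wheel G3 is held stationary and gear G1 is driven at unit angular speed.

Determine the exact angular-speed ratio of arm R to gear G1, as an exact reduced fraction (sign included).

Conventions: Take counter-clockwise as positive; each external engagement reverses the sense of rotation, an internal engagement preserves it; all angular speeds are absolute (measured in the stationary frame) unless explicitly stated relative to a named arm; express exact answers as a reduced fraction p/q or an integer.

class = planetary set [G3 = 15+2·24 = 63; Willis about the carrier]
ring teeth: 15 + 2·24 = 63
15(ω_sun−ω_arm) = −63(ω_ring−ω_arm),  ω_ring = 0, ω_sun = 1
15(1−ω_arm) = −63(0−ω_arm)  ⇒  78·ω_arm = 15  ⇒  ω_arm = 5/26
ω_out/ω_in = 5/26

5/26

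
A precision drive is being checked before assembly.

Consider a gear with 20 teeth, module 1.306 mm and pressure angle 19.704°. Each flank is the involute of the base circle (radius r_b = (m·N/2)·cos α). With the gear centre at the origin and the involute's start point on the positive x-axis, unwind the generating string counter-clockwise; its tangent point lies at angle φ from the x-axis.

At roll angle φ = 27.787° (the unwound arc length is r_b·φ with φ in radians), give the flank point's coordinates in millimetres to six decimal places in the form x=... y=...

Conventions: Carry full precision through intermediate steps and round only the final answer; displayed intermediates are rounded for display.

class = single-mesh tooth geometry [base-circle involute, m = 1.306, 20T]
pitch radius r_p = m·N/2 = 1.306·20/2 = 13.060000
base radius r_b = r_p·cos α = 13.060000·cos 19.704° = 12.295298
roll angle φ = 27.787° = 0.48497464 rad
x = r_b·(cos φ + φ·sin φ) = 13.657311
y = r_b·(sin φ − φ·cos φ) = 0.456589

x=13.657311 y=0.456589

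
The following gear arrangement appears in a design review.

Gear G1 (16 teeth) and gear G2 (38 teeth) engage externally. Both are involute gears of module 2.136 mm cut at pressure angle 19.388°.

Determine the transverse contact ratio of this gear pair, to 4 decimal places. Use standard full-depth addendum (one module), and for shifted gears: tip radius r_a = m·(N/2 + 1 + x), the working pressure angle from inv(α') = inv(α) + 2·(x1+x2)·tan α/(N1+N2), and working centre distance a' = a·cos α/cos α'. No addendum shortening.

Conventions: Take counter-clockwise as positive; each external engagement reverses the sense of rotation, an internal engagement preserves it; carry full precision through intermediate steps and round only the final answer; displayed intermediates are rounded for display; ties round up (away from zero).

1.6256

topology: single-mesh involute geometry — m = 2.136, 16T/38T pair
base radii: r_b1 = 16.118977, r_b2 = 38.282571
tip radii: r_a1 = 19.224000, r_a2 = 42.720000
no profile shift: α' = α, a' = a
action lengths: √(r_a1²−r_b1²) = 10.475722, √(r_a2²−r_b2²) = 18.958987
base pitch p_b = π·m·cos α = 6.329908
CR = (10.475722 + 18.958987 − 57.672000·sin 19.38800°)/6.329908 = 1.625570
contact ratio ≈ 1.6256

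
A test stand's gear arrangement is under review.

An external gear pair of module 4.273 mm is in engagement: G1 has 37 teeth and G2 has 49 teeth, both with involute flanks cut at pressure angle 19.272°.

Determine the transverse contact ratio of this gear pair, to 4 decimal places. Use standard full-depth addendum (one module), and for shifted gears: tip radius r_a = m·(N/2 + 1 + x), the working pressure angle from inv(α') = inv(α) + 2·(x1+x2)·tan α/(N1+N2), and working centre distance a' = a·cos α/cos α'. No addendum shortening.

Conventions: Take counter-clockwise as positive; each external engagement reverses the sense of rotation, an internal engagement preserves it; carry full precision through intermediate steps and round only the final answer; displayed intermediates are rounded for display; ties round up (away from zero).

1.7623

topology: single-mesh involute geometry — m = 4.273, 37T/49T pair
base radii: r_b1 = 74.620696, r_b2 = 98.822003
tip radii: r_a1 = 83.323500, r_a2 = 108.961500
no profile shift: α' = α, a' = a
action lengths: √(r_a1²−r_b1²) = 37.075023, √(r_a2²−r_b2²) = 45.900110
base pitch p_b = π·m·cos α = 12.671775
CR = (37.075023 + 45.900110 − 183.739000·sin 19.27200°)/12.671775 = 1.762303
contact ratio ≈ 1.7623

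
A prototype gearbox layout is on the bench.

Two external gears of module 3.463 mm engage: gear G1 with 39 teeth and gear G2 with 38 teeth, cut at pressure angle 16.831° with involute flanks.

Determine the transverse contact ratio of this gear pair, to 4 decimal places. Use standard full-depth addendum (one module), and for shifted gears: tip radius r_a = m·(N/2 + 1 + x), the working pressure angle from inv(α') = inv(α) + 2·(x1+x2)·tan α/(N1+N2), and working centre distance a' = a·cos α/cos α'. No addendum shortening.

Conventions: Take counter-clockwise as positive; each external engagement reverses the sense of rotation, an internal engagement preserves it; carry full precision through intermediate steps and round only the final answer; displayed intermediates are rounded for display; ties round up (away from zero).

recognized (one external pair, fixed centres): single-mesh tooth geometry, m = 3.463, N1 = 39, N2 = 38
base radii: r_b1 = 64.635780, r_b2 = 62.978452
tip radii: r_a1 = 70.991500, r_a2 = 69.260000
no profile shift: α' = α, a' = a
action lengths: √(r_a1²−r_b1²) = 29.359990, √(r_a2²−r_b2²) = 28.821210
base pitch p_b = π·m·cos α = 10.413297
CR = (29.359990 + 28.821210 − 133.325500·sin 16.83100°)/10.413297 = 1.879985
contact ratio ≈ 1.8800

1.8800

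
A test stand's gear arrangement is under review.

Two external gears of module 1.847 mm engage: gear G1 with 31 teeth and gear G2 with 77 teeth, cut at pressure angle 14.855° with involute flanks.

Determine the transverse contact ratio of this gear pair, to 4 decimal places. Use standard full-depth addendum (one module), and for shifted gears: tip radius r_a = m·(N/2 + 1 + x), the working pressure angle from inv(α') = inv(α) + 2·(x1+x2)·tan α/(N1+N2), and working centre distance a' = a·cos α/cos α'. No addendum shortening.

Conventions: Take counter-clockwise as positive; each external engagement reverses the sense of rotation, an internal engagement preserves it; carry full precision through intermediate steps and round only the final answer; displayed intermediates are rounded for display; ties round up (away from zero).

2.0792

topology: single-mesh involute geometry — m = 1.847, 31T/77T pair
base radii: r_b1 = 27.671671, r_b2 = 68.732859
tip radii: r_a1 = 30.475500, r_a2 = 72.956500
no profile shift: α' = α, a' = a
action lengths: √(r_a1²−r_b1²) = 12.768506, √(r_a2²−r_b2²) = 24.463134
base pitch p_b = π·m·cos α = 5.608588
CR = (12.768506 + 24.463134 − 99.738000·sin 14.85500°)/5.608588 = 2.079211
contact ratio ≈ 2.0792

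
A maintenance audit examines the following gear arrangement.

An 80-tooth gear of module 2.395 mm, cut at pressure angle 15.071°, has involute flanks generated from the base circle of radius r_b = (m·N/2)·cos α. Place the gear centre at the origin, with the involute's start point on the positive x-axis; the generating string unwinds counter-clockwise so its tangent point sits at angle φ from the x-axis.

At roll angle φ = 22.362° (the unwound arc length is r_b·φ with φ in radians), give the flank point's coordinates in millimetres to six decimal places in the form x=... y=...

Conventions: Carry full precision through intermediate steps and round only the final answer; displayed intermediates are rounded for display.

single-mesh involute tooth geometry (80T wheel at module 2.395)
pitch radius r_p = m·N/2 = 2.395·80/2 = 95.800000
base radius r_b = r_p·cos α = 95.800000·cos 15.071° = 92.504898
roll angle φ = 22.362° = 0.39029053 rad
x = r_b·(cos φ + φ·sin φ) = 99.284339
y = r_b·(sin φ − φ·cos φ) = 1.805417

x=99.284339 y=1.805417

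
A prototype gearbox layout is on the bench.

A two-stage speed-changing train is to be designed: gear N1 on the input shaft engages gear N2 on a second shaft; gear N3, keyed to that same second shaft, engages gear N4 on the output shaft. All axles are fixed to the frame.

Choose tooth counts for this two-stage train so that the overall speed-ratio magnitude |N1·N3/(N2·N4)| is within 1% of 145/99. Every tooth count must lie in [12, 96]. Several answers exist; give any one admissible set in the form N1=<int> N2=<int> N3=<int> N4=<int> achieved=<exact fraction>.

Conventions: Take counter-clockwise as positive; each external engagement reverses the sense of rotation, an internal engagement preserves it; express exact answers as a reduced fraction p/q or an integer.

2-stage fixed-axis compound train for ratio 145/99
target = 145/99 in lowest terms: an exact hit needs N1·N3 = k·145 and N2·N4 = k·99 for one integer k, every count in [12, 96]; additionally prefer no 1:1 stage (N1 ≠ N2, N3 ≠ N4)
k = 1…3: no 1:1-free in-range split of k·145 and k·99 into factor pairs; take k = 4
k = 4: N1·N3 = 580 = 20·29, N2·N4 = 396 = 12·33
achieved = 20·29/(12·33) = 145/99; |achieved − target| = 0 ≤ 29/1980 ✓

N1=20 N2=12 N3=29 N4=33 achieved=145/99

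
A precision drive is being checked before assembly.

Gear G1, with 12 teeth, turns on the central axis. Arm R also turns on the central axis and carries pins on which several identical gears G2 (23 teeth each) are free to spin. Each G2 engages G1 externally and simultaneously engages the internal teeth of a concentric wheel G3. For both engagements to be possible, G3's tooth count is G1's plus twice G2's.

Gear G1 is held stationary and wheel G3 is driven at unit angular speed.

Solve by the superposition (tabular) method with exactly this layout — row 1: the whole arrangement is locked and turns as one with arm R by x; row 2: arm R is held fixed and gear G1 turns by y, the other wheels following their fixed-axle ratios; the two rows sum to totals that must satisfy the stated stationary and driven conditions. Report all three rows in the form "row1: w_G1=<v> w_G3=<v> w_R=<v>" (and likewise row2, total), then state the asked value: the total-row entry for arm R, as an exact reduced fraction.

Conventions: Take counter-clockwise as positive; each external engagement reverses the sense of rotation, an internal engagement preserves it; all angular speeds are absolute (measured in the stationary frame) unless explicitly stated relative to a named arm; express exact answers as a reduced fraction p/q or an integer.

row1: w_G1=29/35 w_G3=29/35 w_R=29/35
row2: w_G1=-29/35 w_G3=6/35 w_R=0
total: w_G1=0 w_G3=1 w_R=29/35
asked value: 29/35

class = planetary set [G3 = 12+2·23 = 58; Willis about the carrier]
row 1 — lock + rotate with arm: ω_sun = ω_ring = ω_arm = x
row 2 (arm held, sun turns y): ω_ring = −(12/58)·y, ω_arm = 0
boundary: total ω_sun = x + y = 0 and total ω_ring = x − (12/58)·y = 1  ⇒  y = -29/35, x = 29/35
row 2 ring = −(12/58)·(-29/35) = 6/35
totals (row 1 + row 2): sun 29/35 + (-29/35) = 0, ring 29/35 + 6/35 = 1, arm 29/35 + 0 = 29/35
asked cell (total, arm) = 29/35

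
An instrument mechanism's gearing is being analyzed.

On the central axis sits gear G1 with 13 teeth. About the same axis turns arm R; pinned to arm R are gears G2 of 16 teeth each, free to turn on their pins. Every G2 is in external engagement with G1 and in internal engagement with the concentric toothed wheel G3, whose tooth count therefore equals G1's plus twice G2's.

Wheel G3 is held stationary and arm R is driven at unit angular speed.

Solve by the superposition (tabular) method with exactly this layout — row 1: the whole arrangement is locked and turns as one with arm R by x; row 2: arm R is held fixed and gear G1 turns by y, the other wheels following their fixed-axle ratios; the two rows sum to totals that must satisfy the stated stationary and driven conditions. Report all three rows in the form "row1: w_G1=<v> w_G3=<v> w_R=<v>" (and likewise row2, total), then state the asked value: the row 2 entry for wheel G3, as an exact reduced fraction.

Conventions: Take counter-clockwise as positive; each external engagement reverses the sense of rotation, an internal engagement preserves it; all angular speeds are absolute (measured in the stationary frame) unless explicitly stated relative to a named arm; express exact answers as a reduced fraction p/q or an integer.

row1: w_G1=1 w_G3=1 w_R=1
row2: w_G1=45/13 w_G3=-1 w_R=0
total: w_G1=58/13 w_G3=0 w_R=1
asked value: -1

recognized (axles ride arm R): planetary set, 13/16/45 teeth
superposition row 1 [locked train]: every member turns x
row 2 (arm held, sun turns y): ω_ring = −(13/45)·y, ω_arm = 0
boundary: total ω_ring = x − (13/45)·y = 0 and total ω_arm = x = 1  ⇒  y = 45/13, x = 1
row 2 ring = −(13/45)·45/13 = -1
totals (row 1 + row 2): sun 1 + 45/13 = 58/13, ring 1 + (-1) = 0, arm 1 + 0 = 1
asked cell (row2, ring) = -1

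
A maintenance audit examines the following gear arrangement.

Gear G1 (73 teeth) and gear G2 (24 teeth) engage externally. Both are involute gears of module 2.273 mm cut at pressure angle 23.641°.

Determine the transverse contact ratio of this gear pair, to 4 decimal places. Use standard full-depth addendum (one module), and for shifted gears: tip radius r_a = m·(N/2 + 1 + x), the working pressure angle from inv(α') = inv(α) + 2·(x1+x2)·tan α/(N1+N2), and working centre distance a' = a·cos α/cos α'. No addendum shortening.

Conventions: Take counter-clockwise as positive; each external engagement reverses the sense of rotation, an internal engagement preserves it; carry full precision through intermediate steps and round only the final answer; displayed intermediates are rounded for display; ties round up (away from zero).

recognized (one external pair, fixed centres): single-mesh tooth geometry, m = 2.273, N1 = 73, N2 = 24
base radii: r_b1 = 76.001788, r_b2 = 24.986889
tip radii: r_a1 = 85.237500, r_a2 = 29.549000
no profile shift: α' = α, a' = a
action lengths: √(r_a1²−r_b1²) = 38.589631, √(r_a2²−r_b2²) = 15.773356
base pitch p_b = π·m·cos α = 6.541552
CR = (38.589631 + 15.773356 − 110.240500·sin 23.64100°)/6.541552 = 1.552542
contact ratio ≈ 1.5525

1.5525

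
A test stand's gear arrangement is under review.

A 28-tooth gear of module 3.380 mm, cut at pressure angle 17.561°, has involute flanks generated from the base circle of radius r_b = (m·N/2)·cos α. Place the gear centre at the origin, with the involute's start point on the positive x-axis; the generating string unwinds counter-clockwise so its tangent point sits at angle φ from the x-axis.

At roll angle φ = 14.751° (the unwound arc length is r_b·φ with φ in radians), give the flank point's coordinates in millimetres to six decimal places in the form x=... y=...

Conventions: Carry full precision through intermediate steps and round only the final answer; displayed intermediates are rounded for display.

recognized (one wheel, involute flank): single-mesh tooth geometry, m = 3.380, N = 28
pitch radius r_p = m·N/2 = 3.380·28/2 = 47.320000
base radius r_b = r_p·cos α = 47.320000·cos 17.561° = 45.114711
roll angle φ = 14.751° = 0.25745352 rad
x = r_b·(cos φ + φ·sin φ) = 46.585180
y = r_b·(sin φ − φ·cos φ) = 0.254925

x=46.585180 y=0.254925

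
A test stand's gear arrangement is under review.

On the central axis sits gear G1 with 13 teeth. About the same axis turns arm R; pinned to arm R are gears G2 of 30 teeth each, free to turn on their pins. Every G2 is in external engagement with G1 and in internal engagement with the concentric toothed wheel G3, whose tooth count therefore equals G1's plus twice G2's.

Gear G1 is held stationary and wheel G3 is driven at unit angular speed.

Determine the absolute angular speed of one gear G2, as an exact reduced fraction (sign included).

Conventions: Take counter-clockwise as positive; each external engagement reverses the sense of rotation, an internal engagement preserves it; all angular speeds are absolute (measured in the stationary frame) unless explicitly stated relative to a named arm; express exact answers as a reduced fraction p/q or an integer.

73/60

topology: planetary set — G1 13T / G2 30T / G3 73T, arm = carrier (Willis)
ring teeth: 13 + 2·30 = 73
13(ω_sun−ω_arm) = −73(ω_ring−ω_arm),  ω_sun = 0, ω_ring = 1
13(0−ω_arm) = −73(1−ω_arm)  ⇒  86·ω_arm = 73  ⇒  ω_arm = 73/86
sun–planet mesh: 13·(0−73/86) = −30·(ω_p−ω_arm)  ⇒  ω_p−ω_arm = 949/2580
ω_p = 73/86 + 949/2580 = 73/60
exact speed ratio = 73/60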